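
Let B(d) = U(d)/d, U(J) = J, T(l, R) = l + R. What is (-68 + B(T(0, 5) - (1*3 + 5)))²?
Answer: 4489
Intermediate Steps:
T(l, R) = R + l
B(d) = 1 (B(d) = d/d = 1)
(-68 + B(T(0, 5) - (1*3 + 5)))² = (-68 + 1)² = (-67)² = 4489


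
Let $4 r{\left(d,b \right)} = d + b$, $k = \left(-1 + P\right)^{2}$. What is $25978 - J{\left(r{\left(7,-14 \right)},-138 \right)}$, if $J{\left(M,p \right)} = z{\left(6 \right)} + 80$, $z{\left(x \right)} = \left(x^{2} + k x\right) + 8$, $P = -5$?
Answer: $25638$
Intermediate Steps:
$k = 36$ ($k = \left(-1 - 5\right)^{2} = \left(-6\right)^{2} = 36$)
$r{\left(d,b \right)} = \frac{b}{4} + \frac{d}{4}$ ($r{\left(d,b \right)} = \frac{d + b}{4} = \frac{b + d}{4} = \frac{b}{4} + \frac{d}{4}$)
$z{\left(x \right)} = 8 + x^{2} + 36 x$ ($z{\left(x \right)} = \left(x^{2} + 36 x\right) + 8 = 8 + x^{2} + 36 x$)
$J{\left(M,p \right)} = 340$ ($J{\left(M,p \right)} = \left(8 + 6^{2} + 36 \cdot 6\right) + 80 = \left(8 + 36 + 216\right) + 80 = 260 + 80 = 340$)
$25978 - J{\left(r{\left(7,-14 \right)},-138 \right)} = 25978 - 340 = 25638$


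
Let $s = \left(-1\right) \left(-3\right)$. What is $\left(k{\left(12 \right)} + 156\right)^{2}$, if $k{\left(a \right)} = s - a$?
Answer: $21609$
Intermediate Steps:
$s = 3$
$k{\left(a \right)} = 3 - a$
$\left(k{\left(12 \right)} + 156\right)^{2} = \left(\left(3 - 12\right) + 156\right)^{2} = \left(-9 + 156\right)^{2} = 147^{2} = 21609$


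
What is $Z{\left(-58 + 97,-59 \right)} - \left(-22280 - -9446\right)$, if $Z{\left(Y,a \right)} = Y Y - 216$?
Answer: $14139$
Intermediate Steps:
$Z{\left(Y,a \right)} = -216 + Y^{2}$ ($Z{\left(Y,a \right)} = Y^{2} - 216 = -216 + Y^{2}$)
$Z{\left(-58 + 97,-59 \right)} - \left(-22280 - -9446\right) = \left(-216 + \left(-58 + 97\right)^{2}\right) - \left(-22280 - -9446\right) = \left(-216 + 39^{2}\right) - \left(-22280 + 9446\right) = \left(-216 + 1521\right) - -12834 = 1305 + 12834 = 14139$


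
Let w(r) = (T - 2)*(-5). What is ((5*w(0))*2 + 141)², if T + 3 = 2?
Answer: 84681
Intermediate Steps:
T = -1 (T = -3 + 2 = -1)
w(r) = 15 (w(r) = (-1 - 2)*(-5) = -3*(-5) = 15)
((5*w(0))*2 + 141)² = ((5*15)*2 + 141)² = (75*2 + 141)² = (150 + 141)² = 291² = 84681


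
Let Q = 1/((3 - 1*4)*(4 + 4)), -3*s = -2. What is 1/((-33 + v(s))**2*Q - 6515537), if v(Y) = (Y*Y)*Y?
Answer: -5832/37999391473 ≈ -1.5348e-7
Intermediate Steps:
s = 2/3 (s = -1/3*(-2) = 2/3 ≈ 0.66667)
v(Y) = Y**3 (v(Y) = Y**2*Y = Y**3)
Q = -1/8 (Q = 1/((3 - 4)*8) = 1/(-1*8) = 1/(-8) = -1/8 ≈ -0.12500)
1/((-33 + v(s))**2*Q - 6515537) = 1/((-33 + (2/3)**3)**2*(-1/8) - 6515537) = 1/((-33 + 8/27)**2*(-1/8) - 6515537) = 1/((-883/27)**2*(-1/8) - 6515537) = 1/((779689/729)*(-1/8) - 6515537) = 1/(-779689/5832 - 6515537) = 1/(-37999391473/5832) = -5832/37999391473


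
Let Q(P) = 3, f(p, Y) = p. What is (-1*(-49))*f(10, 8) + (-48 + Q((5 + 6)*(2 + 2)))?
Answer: 445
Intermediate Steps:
(-1*(-49))*f(10, 8) + (-48 + Q((5 + 6)*(2 + 2))) = -1*(-49)*10 + (-48 + 3) = 49*10 - 45 = 490 - 45 = 445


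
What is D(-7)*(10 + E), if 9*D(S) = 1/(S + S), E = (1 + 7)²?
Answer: -37/63 ≈ -0.58730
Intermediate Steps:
E = 64 (E = 8² = 64)
D(S) = 1/(18*S) (D(S) = 1/(9*(S + S)) = 1/(9*((2*S))) = (1/(2*S))/9 = 1/(18*S))
D(-7)*(10 + E) = ((1/18)/(-7))*(10 + 64) = ((1/18)*(-⅐))*74 = -1/126*74 = -37/63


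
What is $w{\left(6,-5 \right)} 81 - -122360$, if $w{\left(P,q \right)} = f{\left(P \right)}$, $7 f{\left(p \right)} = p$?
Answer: $\frac{857006}{7} \approx 1.2243 \cdot 10^{5}$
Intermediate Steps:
$f{\left(p \right)} = \frac{p}{7}$
$w{\left(P,q \right)} = \frac{P}{7}$
$w{\left(6,-5 \right)} 81 - -122360 = \frac{1}{7} \cdot 6 \cdot 81 - -122360 = \frac{6}{7} \cdot 81 + 122360 = \frac{486}{7} + 122360 = \frac{857006}{7}$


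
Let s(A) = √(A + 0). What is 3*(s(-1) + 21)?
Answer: 63 + 3*I ≈ 63.0 + 3.0*I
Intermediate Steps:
s(A) = √A
3*(s(-1) + 21) = 3*(√(-1) + 21) = 3*(I + 21) = 3*(21 + I) = 63 + 3*I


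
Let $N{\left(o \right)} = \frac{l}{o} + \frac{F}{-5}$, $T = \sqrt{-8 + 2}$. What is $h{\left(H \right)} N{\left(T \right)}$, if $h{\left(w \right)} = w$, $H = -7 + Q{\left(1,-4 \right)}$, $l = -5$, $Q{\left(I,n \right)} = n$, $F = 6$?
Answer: $\frac{66}{5} - \frac{55 i \sqrt{6}}{6} \approx 13.2 - 22.454 i$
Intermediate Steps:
$T = i \sqrt{6}$ ($T = \sqrt{-6} = i \sqrt{6} \approx 2.4495 i$)
$H = -11$ ($H = -7 - 4 = -11$)
$N{\left(o \right)} = - \frac{6}{5} - \frac{5}{o}$ ($N{\left(o \right)} = - \frac{5}{o} + \frac{6}{-5} = - \frac{5}{o} + 6 \left(- \frac{1}{5}\right) = - \frac{5}{o} - \frac{6}{5} = - \frac{6}{5} - \frac{5}{o}$)
$h{\left(H \right)} N{\left(T \right)} = - 11 \left(- \frac{6}{5} - \frac{5}{i \sqrt{6}}\right) = - 11 \left(- \frac{6}{5} - 5 \left(- \frac{i \sqrt{6}}{6}\right)\right) = - 11 \left(- \frac{6}{5} + \frac{5 i \sqrt{6}}{6}\right) = \frac{66}{5} - \frac{55 i \sqrt{6}}{6}$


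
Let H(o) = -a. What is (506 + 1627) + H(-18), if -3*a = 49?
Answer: 6448/3 ≈ 2149.3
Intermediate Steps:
a = -49/3 (a = -⅓*49 = -49/3 ≈ -16.333)
H(o) = 49/3 (H(o) = -1*(-49/3) = 49/3)
(506 + 1627) + H(-18) = (506 + 1627) + 49/3 = 2133 + 49/3 = 6448/3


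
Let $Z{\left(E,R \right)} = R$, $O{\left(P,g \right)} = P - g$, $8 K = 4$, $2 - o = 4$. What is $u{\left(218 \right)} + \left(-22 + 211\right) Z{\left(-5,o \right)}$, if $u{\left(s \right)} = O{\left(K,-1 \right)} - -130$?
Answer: $- \frac{493}{2} \approx -246.5$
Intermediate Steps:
$o = -2$ ($o = 2 - 4 = -2$)
$K = \frac{1}{2}$ ($K = \frac{1}{8} \cdot 4 = \frac{1}{2} \approx 0.5$)
$u{\left(s \right)} = \frac{263}{2}$ ($u{\left(s \right)} = \left(\frac{1}{2} - -1\right) - -130 = \left(\frac{1}{2} + 1\right) + 130 = \frac{3}{2} + 130 = \frac{263}{2}$)
$u{\left(218 \right)} + \left(-22 + 211\right) Z{\left(-5,o \right)} = \frac{263}{2} + \left(-22 + 211\right) \left(-2\right) = \frac{263}{2} + 189 \left(-2\right) = \frac{263}{2} - 378 = - \frac{493}{2}$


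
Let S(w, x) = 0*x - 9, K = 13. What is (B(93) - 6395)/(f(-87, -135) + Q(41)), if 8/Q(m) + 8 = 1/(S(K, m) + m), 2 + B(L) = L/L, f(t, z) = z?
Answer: 1630980/34681 ≈ 47.028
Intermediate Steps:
S(w, x) = -9 (S(w, x) = 0 - 9 = -9)
B(L) = -1 (B(L) = -2 + L/L = -2 + 1 = -1)
Q(m) = 8/(-8 + 1/(-9 + m))
(B(93) - 6395)/(f(-87, -135) + Q(41)) = (-1 - 6395)/(-135 + 8*(9 - 1*41)/(-73 + 8*41)) = -6396/(-135 + 8*(9 - 41)/(-73 + 328)) = -6396/(-135 + 8*(-32)/255) = -6396/(-135 + 8*(1/255)*(-32)) = -6396/(-135 - 256/255) = -6396/(-34681/255) = -6396*(-255/34681) = 1630980/34681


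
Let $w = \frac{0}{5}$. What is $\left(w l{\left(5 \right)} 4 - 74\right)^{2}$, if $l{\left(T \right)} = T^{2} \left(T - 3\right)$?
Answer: $5476$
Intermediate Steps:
$l{\left(T \right)} = T^{2} \left(-3 + T\right)$
$w = 0$ ($w = 0 \cdot \frac{1}{5} = 0$)
$\left(w l{\left(5 \right)} 4 - 74\right)^{2} = \left(0 \cdot 5^{2} \left(-3 + 5\right) 4 - 74\right)^{2} = \left(0 \cdot 25 \cdot 2 \cdot 4 - 74\right)^{2} = \left(0 \cdot 50 \cdot 4 - 74\right)^{2} = \left(0 \cdot 200 - 74\right)^{2} = \left(0 - 74\right)^{2} = \left(-74\right)^{2} = 5476$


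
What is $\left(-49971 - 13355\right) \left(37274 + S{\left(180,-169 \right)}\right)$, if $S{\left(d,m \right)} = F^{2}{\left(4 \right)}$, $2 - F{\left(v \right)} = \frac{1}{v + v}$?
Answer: $- \frac{75540350543}{32} \approx -2.3606 \cdot 10^{9}$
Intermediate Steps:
$F{\left(v \right)} = 2 - \frac{1}{2 v}$ ($F{\left(v \right)} = 2 - \frac{1}{v + v} = 2 - \frac{1}{2 v}$)
$S{\left(d,m \right)} = \frac{225}{64}$ ($S{\left(d,m \right)} = \left(2 - \frac{1}{2 \cdot 4}\right)^{2} = \left(2 - \frac{1}{8}\right)^{2} = \left(\frac{15}{8}\right)^{2} = \frac{225}{64}$)
$\left(-49971 - 13355\right) \left(37274 + S{\left(180,-169 \right)}\right) = \left(-49971 - 13355\right) \left(37274 + \frac{225}{64}\right) = \left(-63326\right) \frac{2385761}{64} = - \frac{75540350543}{32}$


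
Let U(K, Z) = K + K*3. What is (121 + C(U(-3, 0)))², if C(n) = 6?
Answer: 16129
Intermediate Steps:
U(K, Z) = 4*K (U(K, Z) = K + 3*K = 4*K)
(121 + C(U(-3, 0)))² = (121 + 6)² = 127² = 16129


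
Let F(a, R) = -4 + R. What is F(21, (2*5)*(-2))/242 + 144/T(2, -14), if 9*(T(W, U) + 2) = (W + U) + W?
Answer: -39288/847 ≈ -46.385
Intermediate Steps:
T(W, U) = -2 + U/9 + 2*W/9 (T(W, U) = -2 + ((W + U) + W)/9 = -2 + ((U + W) + W)/9 = -2 + (U + 2*W)/9 = -2 + (U/9 + 2*W/9) = -2 + U/9 + 2*W/9)
F(21, (2*5)*(-2))/242 + 144/T(2, -14) = (-4 + (2*5)*(-2))/242 + 144/(-2 + (1/9)*(-14) + (2/9)*2) = (-4 + 10*(-2))*(1/242) + 144/(-2 - 14/9 + 4/9) = (-4 - 20)*(1/242) + 144/(-28/9) = -24*1/242 + 144*(-9/28) = -12/121 - 324/7 = -39288/847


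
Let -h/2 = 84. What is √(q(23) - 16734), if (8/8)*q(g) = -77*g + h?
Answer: I*√18673 ≈ 136.65*I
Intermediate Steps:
h = -168 (h = -2*84 = -168)
q(g) = -168 - 77*g (q(g) = -77*g - 168 = -168 - 77*g)
√(q(23) - 16734) = √((-168 - 77*23) - 16734) = √((-168 - 1771) - 16734) = √(-1939 - 16734) = √(-18673) = I*√18673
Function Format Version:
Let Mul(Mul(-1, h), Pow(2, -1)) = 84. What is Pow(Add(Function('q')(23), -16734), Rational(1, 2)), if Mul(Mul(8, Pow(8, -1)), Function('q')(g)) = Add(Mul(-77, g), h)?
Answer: Mul(I, Pow(18673, Rational(1, 2))) ≈ Mul(136.65, I)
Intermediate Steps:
h = -168 (h = Mul(-2, 84) = -168)
Function('q')(g) = Add(-168, Mul(-77, g)) (Function('q')(g) = Add(Mul(-77, g), -168) = Add(-168, Mul(-77, g)))
Pow(Add(Function('q')(23), -16734), Rational(1, 2)) = Pow(Add(Add(-168, Mul(-77, 23)), -16734), Rational(1, 2)) = Pow(Add(Add(-168, -1771), -16734), Rational(1, 2)) = Pow(Add(-1939, -16734), Rational(1, 2)) = Pow(-18673, Rational(1, 2)) = Mul(I, Pow(18673, Rational(1, 2)))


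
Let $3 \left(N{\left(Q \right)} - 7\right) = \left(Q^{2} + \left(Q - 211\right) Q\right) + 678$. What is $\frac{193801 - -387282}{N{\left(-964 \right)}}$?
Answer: $\frac{581083}{687565} \approx 0.84513$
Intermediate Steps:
$N{\left(Q \right)} = 233 + \frac{Q^{2}}{3} + \frac{Q \left(-211 + Q\right)}{3}$ ($N{\left(Q \right)} = 7 + \frac{\left(Q^{2} + \left(Q - 211\right) Q\right) + 678}{3} = 7 + \frac{\left(Q^{2} + \left(-211 + Q\right) Q\right) + 678}{3} = 7 + \frac{\left(Q^{2} + Q \left(-211 + Q\right)\right) + 678}{3} = 7 + \frac{678 + Q^{2} + Q \left(-211 + Q\right)}{3} = 7 + \left(226 + \frac{Q^{2}}{3} + \frac{Q \left(-211 + Q\right)}{3}\right) = 233 + \frac{Q^{2}}{3} + \frac{Q \left(-211 + Q\right)}{3}$)
$\frac{193801 - -387282}{N{\left(-964 \right)}} = \frac{193801 - -387282}{233 - - \frac{203404}{3} + \frac{2 \left(-964\right)^{2}}{3}} = \frac{193801 + 387282}{233 + \frac{203404}{3} + \frac{2}{3} \cdot 929296} = \frac{581083}{233 + \frac{203404}{3} + \frac{1858592}{3}} = \frac{581083}{687565}$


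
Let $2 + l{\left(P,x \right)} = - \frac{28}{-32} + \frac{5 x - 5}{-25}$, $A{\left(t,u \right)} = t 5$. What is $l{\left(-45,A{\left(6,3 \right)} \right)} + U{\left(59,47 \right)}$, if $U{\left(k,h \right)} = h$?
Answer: $\frac{1603}{40} \approx 40.075$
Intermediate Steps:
$A{\left(t,u \right)} = 5 t$
$l{\left(P,x \right)} = - \frac{37}{40} - \frac{x}{5}$ ($l{\left(P,x \right)} = -2 + \left(- \frac{28}{-32} + \frac{5 x - 5}{-25}\right) = -2 + \left(\left(-28\right) \left(- \frac{1}{32}\right) + \left(-5 + 5 x\right) \left(- \frac{1}{25}\right)\right) = -2 + \left(\frac{7}{8} - \left(- \frac{1}{5} + \frac{x}{5}\right)\right) = -2 - \left(- \frac{43}{40} + \frac{x}{5}\right) = - \frac{37}{40} - \frac{x}{5}$)
$l{\left(-45,A{\left(6,3 \right)} \right)} + U{\left(59,47 \right)} = \left(- \frac{37}{40} - \frac{5 \cdot 6}{5}\right) + 47 = \left(- \frac{37}{40} - 6\right) + 47 = - \frac{277}{40} + 47 = \frac{1603}{40}$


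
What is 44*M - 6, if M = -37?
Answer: -1634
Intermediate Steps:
44*M - 6 = 44*(-37) - 6 = -1628 - 6 = -1634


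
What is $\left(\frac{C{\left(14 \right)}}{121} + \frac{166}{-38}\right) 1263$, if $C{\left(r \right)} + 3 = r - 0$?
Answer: $- \frac{1129122}{209} \approx -5402.5$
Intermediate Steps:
$C{\left(r \right)} = -3 + r$ ($C{\left(r \right)} = -3 + \left(r - 0\right) = -3 + \left(r + 0\right) = -3 + r$)
$\left(\frac{C{\left(14 \right)}}{121} + \frac{166}{-38}\right) 1263 = \left(\frac{-3 + 14}{121} + \frac{166}{-38}\right) 1263 = \left(11 \cdot \frac{1}{121} + 166 \left(- \frac{1}{38}\right)\right) 1263 = \left(\frac{1}{11} - \frac{83}{19}\right) 1263 = \left(- \frac{894}{209}\right) 1263 = - \frac{1129122}{209}$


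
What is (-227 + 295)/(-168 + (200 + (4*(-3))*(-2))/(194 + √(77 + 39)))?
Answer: -237541/582820 + 17*√29/582820 ≈ -0.40741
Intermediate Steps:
(-227 + 295)/(-168 + (200 + (4*(-3))*(-2))/(194 + √(77 + 39))) = 68/(-168 + (200 - 12*(-2))/(194 + √116)) = 68/(-168 + (200 + 24)/(194 + 2*√29)) = 68/(-168 + 224/(194 + 2*√29))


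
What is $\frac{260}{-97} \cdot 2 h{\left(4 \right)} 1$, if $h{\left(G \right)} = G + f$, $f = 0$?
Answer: $- \frac{2080}{97} \approx -21.443$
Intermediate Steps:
$h{\left(G \right)} = G$ ($h{\left(G \right)} = G + 0 = G$)
$\frac{260}{-97} \cdot 2 h{\left(4 \right)} 1 = \frac{260}{-97} \cdot 2 \cdot 4 \cdot 1 = 260 \left(- \frac{1}{97}\right) 8 \cdot 1 = \left(- \frac{260}{97}\right) 8 = - \frac{2080}{97}$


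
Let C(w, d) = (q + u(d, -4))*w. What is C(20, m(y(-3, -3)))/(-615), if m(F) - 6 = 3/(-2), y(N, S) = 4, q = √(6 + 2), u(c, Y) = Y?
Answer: 16/123 - 8*√2/123 ≈ 0.038100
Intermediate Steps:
q = 2*√2 (q = √8 = 2*√2 ≈ 2.8284)
m(F) = 9/2 (m(F) = 6 + 3/(-2) = 6 + 3*(-½) = 6 - 3/2 = 9/2)
C(w, d) = w*(-4 + 2*√2) (C(w, d) = (2*√2 - 4)*w = (-4 + 2*√2)*w = w*(-4 + 2*√2))
C(20, m(y(-3, -3)))/(-615) = (2*20*(-2 + √2))/(-615) = (-80 + 40*√2)*(-1/615) = 16/123 - 8*√2/123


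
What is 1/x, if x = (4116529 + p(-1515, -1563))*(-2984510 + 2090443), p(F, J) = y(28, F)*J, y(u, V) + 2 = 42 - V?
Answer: -1/1507454182288 ≈ -6.6337e-13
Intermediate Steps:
y(u, V) = 40 - V (y(u, V) = -2 + (42 - V) = 40 - V)
p(F, J) = J*(40 - F) (p(F, J) = (40 - F)*J = J*(40 - F))
x = -1507454182288 (x = (4116529 - 1563*(40 - 1*(-1515)))*(-2984510 + 2090443) = (4116529 - 1563*(40 + 1515))*(-894067) = (4116529 - 1563*1555)*(-894067) = (4116529 - 2430465)*(-894067) = 1686064*(-894067) = -1507454182288)
1/x = 1/(-1507454182288) = -1/1507454182288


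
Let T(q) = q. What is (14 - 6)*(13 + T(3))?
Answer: 128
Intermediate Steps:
(14 - 6)*(13 + T(3)) = (14 - 6)*(13 + 3) = 8*16 = 128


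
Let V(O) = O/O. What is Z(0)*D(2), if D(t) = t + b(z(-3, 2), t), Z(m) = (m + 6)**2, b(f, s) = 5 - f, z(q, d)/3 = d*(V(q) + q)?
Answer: 684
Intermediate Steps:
V(O) = 1
z(q, d) = 3*d*(1 + q) (z(q, d) = 3*(d*(1 + q)) = 3*d*(1 + q))
Z(m) = (6 + m)**2
D(t) = 17 + t (D(t) = t + (5 - 3*2*(1 - 3)) = t + (5 - 3*2*(-2)) = t + (5 - 1*(-12)) = t + (5 + 12) = t + 17 = 17 + t)
Z(0)*D(2) = (6 + 0)**2*(17 + 2) = 6**2*19 = 36*19 = 684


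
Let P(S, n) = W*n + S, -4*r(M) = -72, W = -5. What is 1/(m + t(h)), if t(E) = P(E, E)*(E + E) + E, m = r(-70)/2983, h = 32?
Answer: -2983/24341262 ≈ -0.00012255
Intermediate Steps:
r(M) = 18 (r(M) = -1/4*(-72) = 18)
m = 18/2983 ≈ 0.0060342
P(S, n) = S - 5*n (P(S, n) = -5*n + S = S - 5*n)
t(E) = E - 8*E**2 (t(E) = (E - 5*E)*(E + E) + E = (-4*E)*(2*E) + E = -8*E**2 + E = E - 8*E**2)
1/(m + t(h)) = 1/(18/2983 + 32*(1 - 8*32)) = 1/(18/2983 + 32*(1 - 256)) = 1/(18/2983 + 32*(-255)) = 1/(18/2983 - 8160) = 1/(-24341262/2983) = -2983/24341262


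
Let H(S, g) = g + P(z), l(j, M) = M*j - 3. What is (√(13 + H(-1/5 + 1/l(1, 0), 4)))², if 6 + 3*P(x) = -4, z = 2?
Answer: 41/3 ≈ 13.667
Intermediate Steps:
P(x) = -10/3 (P(x) = -2 + (⅓)*(-4) = -2 - 4/3 = -10/3)
l(j, M) = -3 + M*j
H(S, g) = -10/3 + g (H(S, g) = g - 10/3 = -10/3 + g)
(√(13 + H(-1/5 + 1/l(1, 0), 4)))² = (√(13 + (-10/3 + 4)))² = (√(13 + ⅔))² = (√(41/3))² = (√123/3)² = 41/3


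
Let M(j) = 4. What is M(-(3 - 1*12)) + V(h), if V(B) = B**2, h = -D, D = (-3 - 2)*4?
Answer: 404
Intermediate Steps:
D = -20 (D = -5*4 = -20)
h = 20 (h = -1*(-20) = 20)
M(-(3 - 1*12)) + V(h) = 4 + 20**2 = 4 + 400 = 404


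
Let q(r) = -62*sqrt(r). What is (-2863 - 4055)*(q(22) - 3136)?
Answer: 21694848 + 428916*sqrt(22) ≈ 2.3707e+7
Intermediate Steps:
(-2863 - 4055)*(q(22) - 3136) = (-2863 - 4055)*(-62*sqrt(22) - 3136) = -6918*(-3136 - 62*sqrt(22)) = 21694848 + 428916*sqrt(22)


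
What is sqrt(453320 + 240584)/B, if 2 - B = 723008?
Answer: -2*sqrt(43369)/361503 ≈ -0.0011521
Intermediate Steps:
B = -723006 (B = 2 - 1*723008 = 2 - 723008 = -723006)
sqrt(453320 + 240584)/B = sqrt(453320 + 240584)/(-723006) = sqrt(693904)*(-1/723006) = (4*sqrt(43369))*(-1/723006) = -2*sqrt(43369)/361503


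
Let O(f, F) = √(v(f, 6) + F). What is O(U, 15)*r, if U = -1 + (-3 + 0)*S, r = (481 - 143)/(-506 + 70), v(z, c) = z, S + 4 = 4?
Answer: -169*√14/218 ≈ -2.9006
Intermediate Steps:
S = 0 (S = -4 + 4 = 0)
r = -169/218 (r = 338/(-436) = 338*(-1/436) = -169/218 ≈ -0.77523)
U = -1 (U = -1 + (-3 + 0)*0 = -1 - 3*0 = -1 + 0 = -1)
O(f, F) = √(F + f) (O(f, F) = √(f + F) = √(F + f))
O(U, 15)*r = √(15 - 1)*(-169/218) = √14*(-169/218) = -169*√14/218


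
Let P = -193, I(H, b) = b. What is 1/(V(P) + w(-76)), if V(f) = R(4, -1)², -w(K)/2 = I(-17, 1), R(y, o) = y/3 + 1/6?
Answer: 4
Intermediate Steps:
R(y, o) = ⅙ + y/3 (R(y, o) = y*(⅓) + 1*(⅙) = y/3 + ⅙ = ⅙ + y/3)
w(K) = -2 (w(K) = -2*1 = -2)
V(f) = 9/4 (V(f) = (⅙ + (⅓)*4)² = (⅙ + 4/3)² = (3/2)² = 9/4)
1/(V(P) + w(-76)) = 1/(9/4 - 2) = 1/(¼) = 4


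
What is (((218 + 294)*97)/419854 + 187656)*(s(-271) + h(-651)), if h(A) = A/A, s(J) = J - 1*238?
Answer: -20012195659552/209927 ≈ -9.5329e+7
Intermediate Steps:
s(J) = -238 + J (s(J) = J - 238 = -238 + J)
h(A) = 1
(((218 + 294)*97)/419854 + 187656)*(s(-271) + h(-651)) = (((218 + 294)*97)/419854 + 187656)*((-238 - 271) + 1) = ((512*97)*(1/419854) + 187656)*(-509 + 1) = (49664*(1/419854) + 187656)*(-508) = (24832/209927 + 187656)*(-508) = (39394085944/209927)*(-508) = -20012195659552/209927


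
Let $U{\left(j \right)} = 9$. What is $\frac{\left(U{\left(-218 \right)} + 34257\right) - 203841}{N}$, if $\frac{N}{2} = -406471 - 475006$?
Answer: $\frac{169575}{1762954} \approx 0.096188$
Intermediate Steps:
$N = -1762954$ ($N = 2 \left(-406471 - 475006\right) = 2 \left(-881477\right) = -1762954$)
$\frac{\left(U{\left(-218 \right)} + 34257\right) - 203841}{N} = \frac{\left(9 + 34257\right) - 203841}{-1762954} = \left(34266 - 203841\right) \left(- \frac{1}{1762954}\right) = \left(-169575\right) \left(- \frac{1}{1762954}\right) = \frac{169575}{1762954}$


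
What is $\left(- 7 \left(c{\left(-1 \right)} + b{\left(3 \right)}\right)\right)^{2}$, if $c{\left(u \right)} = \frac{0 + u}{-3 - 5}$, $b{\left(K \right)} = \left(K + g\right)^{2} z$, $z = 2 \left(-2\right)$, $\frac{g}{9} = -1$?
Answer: $\frac{64915249}{64} \approx 1.0143 \cdot 10^{6}$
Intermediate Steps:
$g = -9$ ($g = 9 \left(-1\right) = -9$)
$z = -4$
$b{\left(K \right)} = - 4 \left(-9 + K\right)^{2}$ ($b{\left(K \right)} = \left(K - 9\right)^{2} \left(-4\right) = \left(-9 + K\right)^{2} \left(-4\right) = - 4 \left(-9 + K\right)^{2}$)
$c{\left(u \right)} = - \frac{u}{8}$ ($c{\left(u \right)} = \frac{u}{-8} = u \left(- \frac{1}{8}\right) = - \frac{u}{8}$)
$\left(- 7 \left(c{\left(-1 \right)} + b{\left(3 \right)}\right)\right)^{2} = \left(- 7 \left(\left(- \frac{1}{8}\right) \left(-1\right) - 4 \left(-9 + 3\right)^{2}\right)\right)^{2} = \left(- 7 \left(\frac{1}{8} - 4 \left(-6\right)^{2}\right)\right)^{2} = \left(- 7 \left(\frac{1}{8} - 144\right)\right)^{2} = \left(\left(-7\right) \left(- \frac{1151}{8}\right)\right)^{2} = \left(\frac{8057}{8}\right)^{2} = \frac{64915249}{64}$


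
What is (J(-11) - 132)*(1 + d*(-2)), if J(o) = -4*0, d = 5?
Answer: 1188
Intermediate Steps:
J(o) = 0
(J(-11) - 132)*(1 + d*(-2)) = (0 - 132)*(1 + 5*(-2)) = -132*(1 - 10) = -132*(-9) = 1188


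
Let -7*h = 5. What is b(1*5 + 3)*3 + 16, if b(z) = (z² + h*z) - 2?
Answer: 1294/7 ≈ 184.86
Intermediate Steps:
h = -5/7 (h = -⅐*5 = -5/7 ≈ -0.71429)
b(z) = -2 + z² - 5*z/7 (b(z) = (z² - 5*z/7) - 2 = -2 + z² - 5*z/7)
b(1*5 + 3)*3 + 16 = (-2 + (1*5 + 3)² - 5*(1*5 + 3)/7)*3 + 16 = (-2 + (5 + 3)² - 5*(5 + 3)/7)*3 + 16 = (-2 + 8² - 5/7*8)*3 + 16 = (-2 + 64 - 40/7)*3 + 16 = (394/7)*3 + 16 = 1182/7 + 16 = 1294/7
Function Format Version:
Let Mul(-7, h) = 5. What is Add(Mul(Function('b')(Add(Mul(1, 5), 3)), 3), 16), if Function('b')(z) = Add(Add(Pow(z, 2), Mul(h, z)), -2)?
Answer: Rational(1294, 7) ≈ 184.86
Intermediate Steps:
h = Rational(-5, 7) (h = Mul(Rational(-1, 7), 5) = Rational(-5, 7) ≈ -0.71429)
Function('b')(z) = Add(-2, Pow(z, 2), Mul(Rational(-5, 7), z)) (Function('b')(z) = Add(Add(Pow(z, 2), Mul(Rational(-5, 7), z)), -2) = Add(-2, Pow(z, 2), Mul(Rational(-5, 7), z)))
Add(Mul(Function('b')(Add(Mul(1, 5), 3)), 3), 16) = Add(Mul(Add(-2, Pow(Add(Mul(1, 5), 3), 2), Mul(Rational(-5, 7), Add(Mul(1, 5), 3))), 3), 16) = Add(Mul(Add(-2, Pow(Add(5, 3), 2), Mul(Rational(-5, 7), Add(5, 3))), 3), 16) = Add(Mul(Add(-2, Pow(8, 2), Mul(Rational(-5, 7), 8)), 3), 16) = Add(Mul(Add(-2, 64, Rational(-40, 7)), 3), 16) = Add(Mul(Rational(394, 7), 3), 16) = Add(Rational(1182, 7), 16) = Rational(1294, 7)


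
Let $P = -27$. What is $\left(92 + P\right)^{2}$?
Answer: $4225$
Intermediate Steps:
$\left(92 + P\right)^{2} = \left(92 - 27\right)^{2} = 65^{2} = 4225$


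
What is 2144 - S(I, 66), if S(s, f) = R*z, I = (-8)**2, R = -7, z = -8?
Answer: 2088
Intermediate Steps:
I = 64
S(s, f) = 56 (S(s, f) = -7*(-8) = 56)
2144 - S(I, 66) = 2144 - 1*56 = 2144 - 56 = 2088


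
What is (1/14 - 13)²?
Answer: 32761/196 ≈ 167.15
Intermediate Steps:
(1/14 - 13)² = (-181/14)² = 32761/196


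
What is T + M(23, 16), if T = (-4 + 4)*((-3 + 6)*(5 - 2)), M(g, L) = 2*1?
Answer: 2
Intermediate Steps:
M(g, L) = 2
T = 0 (T = 0*(3*3) = 0*9 = 0)
T + M(23, 16) = 0 + 2 = 2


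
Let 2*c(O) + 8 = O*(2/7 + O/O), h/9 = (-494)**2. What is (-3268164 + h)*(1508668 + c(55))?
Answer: -1617084318960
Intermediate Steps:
h = 2196324 (h = 9*(-494)**2 = 9*244036 = 2196324)
c(O) = -4 + 9*O/14 (c(O) = -4 + (O*(2/7 + O/O))/2 = -4 + (O*(2*(1/7) + 1))/2 = -4 + (O*(2/7 + 1))/2 = -4 + (O*(9/7))/2 = -4 + (9*O/7)/2 = -4 + 9*O/14)
(-3268164 + h)*(1508668 + c(55)) = (-3268164 + 2196324)*(1508668 + (-4 + (9/14)*55)) = -1071840*(1508668 + (-4 + 495/14)) = -1071840*(1508668 + 439/14) = -1071840*21121791/14 = -1617084318960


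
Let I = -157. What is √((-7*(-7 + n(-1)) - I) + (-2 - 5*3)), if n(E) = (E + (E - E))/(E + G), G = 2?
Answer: 14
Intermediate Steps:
n(E) = E/(2 + E) (n(E) = (E + (E - E))/(E + 2) = (E + 0)/(2 + E) = E/(2 + E))
√((-7*(-7 + n(-1)) - I) + (-2 - 5*3)) = √((-7*(-7 - 1/(2 - 1)) - 1*(-157)) + (-2 - 5*3)) = √((-7*(-7 - 1/1) + 157) + (-2 - 15)) = √((-7*(-7 - 1*1) + 157) - 17) = √((-7*(-7 - 1) + 157) - 17) = √((-7*(-8) + 157) - 17) = √((56 + 157) - 17) = √(213 - 17) = √196 = 14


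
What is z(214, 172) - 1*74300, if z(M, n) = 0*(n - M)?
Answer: -74300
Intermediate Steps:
z(M, n) = 0
z(214, 172) - 1*74300 = 0 - 1*74300 = 0 - 74300 = -74300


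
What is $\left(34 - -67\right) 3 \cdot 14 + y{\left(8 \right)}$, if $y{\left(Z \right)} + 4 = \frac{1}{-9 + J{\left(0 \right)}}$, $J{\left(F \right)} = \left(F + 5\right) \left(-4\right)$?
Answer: $\frac{122901}{29} \approx 4238.0$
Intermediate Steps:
$J{\left(F \right)} = -20 - 4 F$ ($J{\left(F \right)} = \left(5 + F\right) \left(-4\right) = -20 - 4 F$)
$y{\left(Z \right)} = - \frac{117}{29}$ ($y{\left(Z \right)} = -4 + \frac{1}{-9 - 20} = -4 + \frac{1}{-29} = -4 - \frac{1}{29} = - \frac{117}{29}$)
$\left(34 - -67\right) 3 \cdot 14 + y{\left(8 \right)} = \left(34 - -67\right) 3 \cdot 14 - \frac{117}{29} = \left(34 + 67\right) 42 - \frac{117}{29} = 101 \cdot 42 - \frac{117}{29} = 4242 - \frac{117}{29} = \frac{122901}{29}$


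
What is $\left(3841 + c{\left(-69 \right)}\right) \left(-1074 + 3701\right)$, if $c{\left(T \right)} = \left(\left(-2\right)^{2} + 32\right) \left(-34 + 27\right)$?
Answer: $9428303$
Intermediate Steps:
$c{\left(T \right)} = -252$ ($c{\left(T \right)} = \left(4 + 32\right) \left(-7\right) = 36 \left(-7\right) = -252$)
$\left(3841 + c{\left(-69 \right)}\right) \left(-1074 + 3701\right) = \left(3841 - 252\right) \left(-1074 + 3701\right) = 3589 \cdot 2627 = 9428303$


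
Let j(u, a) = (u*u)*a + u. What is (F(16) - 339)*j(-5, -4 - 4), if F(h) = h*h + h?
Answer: 13735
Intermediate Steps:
F(h) = h + h**2 (F(h) = h**2 + h = h + h**2)
j(u, a) = u + a*u**2 (j(u, a) = u**2*a + u = a*u**2 + u = u + a*u**2)
(F(16) - 339)*j(-5, -4 - 4) = (16*(1 + 16) - 339)*(-5*(1 + (-4 - 4)*(-5))) = (16*17 - 339)*(-5*(1 - 8*(-5))) = (272 - 339)*(-5*(1 + 40)) = -(-335)*41 = -67*(-205) = 13735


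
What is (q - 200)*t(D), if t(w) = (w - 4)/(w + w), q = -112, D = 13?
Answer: -108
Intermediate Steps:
t(w) = (-4 + w)/(2*w) (t(w) = (-4 + w)/((2*w)) = (-4 + w)*(1/(2*w)) = (-4 + w)/(2*w))
(q - 200)*t(D) = (-112 - 200)*((1/2)*(-4 + 13)/13) = -156*9/13 = -312*9/26 = -108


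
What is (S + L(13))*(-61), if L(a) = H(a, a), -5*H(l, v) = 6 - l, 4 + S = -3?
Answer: 1708/5 ≈ 341.60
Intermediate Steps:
S = -7 (S = -4 - 3 = -7)
H(l, v) = -6/5 + l/5 (H(l, v) = -(6 - l)/5 = -6/5 + l/5)
L(a) = -6/5 + a/5
(S + L(13))*(-61) = (-7 + (-6/5 + (⅕)*13))*(-61) = (-7 + (-6/5 + 13/5))*(-61) = (-7 + 7/5)*(-61) = -28/5*(-61) = 1708/5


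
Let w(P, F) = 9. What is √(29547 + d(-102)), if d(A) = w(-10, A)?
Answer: 6*√821 ≈ 171.92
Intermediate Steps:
d(A) = 9
√(29547 + d(-102)) = √(29547 + 9) = √29556 = 6*√821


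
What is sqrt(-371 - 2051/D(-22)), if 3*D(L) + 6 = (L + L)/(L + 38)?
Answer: sqrt(8305)/5 ≈ 18.226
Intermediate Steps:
D(L) = -2 + 2*L/(3*(38 + L)) (D(L) = -2 + ((L + L)/(L + 38))/3 = -2 + ((2*L)/(38 + L))/3 = -2 + (2*L/(38 + L))/3 = -2 + 2*L/(3*(38 + L)))
sqrt(-371 - 2051/D(-22)) = sqrt(-371 - 2051*3*(38 - 22)/(4*(-57 - 1*(-22)))) = sqrt(-371 - 2051*12/(-57 + 22)) = sqrt(-371 - 2051/((4/3)*(1/16)*(-35))) = sqrt(-371 - 2051/(-35/12)) = sqrt(-371 - 2051*(-12/35)) = sqrt(-371 + 3516/5) = sqrt(1661/5) = sqrt(8305)/5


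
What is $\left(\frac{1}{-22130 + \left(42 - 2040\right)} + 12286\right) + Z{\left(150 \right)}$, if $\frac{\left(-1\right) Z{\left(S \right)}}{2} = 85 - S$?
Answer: $\frac{299573247}{24128} \approx 12416.0$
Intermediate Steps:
$Z{\left(S \right)} = -170 + 2 S$ ($Z{\left(S \right)} = - 2 \left(85 - S\right) = -170 + 2 S$)
$\left(\frac{1}{-22130 + \left(42 - 2040\right)} + 12286\right) + Z{\left(150 \right)} = \left(\frac{1}{-22130 + \left(42 - 2040\right)} + 12286\right) + \left(-170 + 2 \cdot 150\right) = \left(\frac{1}{-22130 + \left(42 - 2040\right)} + 12286\right) + \left(-170 + 300\right) = \left(\frac{1}{-22130 - 1998} + 12286\right) + 130 = \left(\frac{1}{-24128} + 12286\right) + 130 = \left(- \frac{1}{24128} + 12286\right) + 130 = \frac{296436607}{24128} + 130 = \frac{299573247}{24128}$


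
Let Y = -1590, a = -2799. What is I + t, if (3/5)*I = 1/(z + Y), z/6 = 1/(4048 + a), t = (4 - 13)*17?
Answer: -911536181/5957712 ≈ -153.00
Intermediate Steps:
t = -153 (t = -9*17 = -153)
z = 6/1249 (z = 6/(4048 - 2799) = 6/1249 ≈ 0.0048038)
I = -6245/5957712 (I = 5/(3*(6/1249 - 1590)) = 5/(3*(-1985904/1249)) = (5/3)*(-1249/1985904) = -6245/5957712 ≈ -0.0010482)
I + t = -6245/5957712 - 153 = -911536181/5957712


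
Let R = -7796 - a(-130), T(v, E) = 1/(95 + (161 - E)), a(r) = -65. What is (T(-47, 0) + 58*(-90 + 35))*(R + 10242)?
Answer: -2050580529/256 ≈ -8.0101e+6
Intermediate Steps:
T(v, E) = 1/(256 - E)
R = -7731 (R = -7796 - 1*(-65) = -7796 + 65 = -7731)
(T(-47, 0) + 58*(-90 + 35))*(R + 10242) = (-1/(-256 + 0) + 58*(-90 + 35))*(-7731 + 10242) = (-1/(-256) + 58*(-55))*2511 = (-1*(-1/256) - 3190)*2511 = (1/256 - 3190)*2511 = -816639/256*2511 = -2050580529/256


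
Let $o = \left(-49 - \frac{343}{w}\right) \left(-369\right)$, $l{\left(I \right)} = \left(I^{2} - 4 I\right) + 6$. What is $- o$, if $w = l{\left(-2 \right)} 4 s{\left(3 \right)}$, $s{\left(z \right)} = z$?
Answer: $- \frac{448007}{24} \approx -18667.0$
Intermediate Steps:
$l{\left(I \right)} = 6 + I^{2} - 4 I$
$w = 216$ ($w = \left(6 + \left(-2\right)^{2} - -8\right) 4 \cdot 3 = \left(6 + 4 + 8\right) 4 \cdot 3 = 18 \cdot 4 \cdot 3 = 72 \cdot 3 = 216$)
$o = \frac{448007}{24}$ ($o = \left(-49 - \frac{343}{216}\right) \left(-369\right) = \left(- \frac{10927}{216}\right) \left(-369\right) = \frac{448007}{24} \approx 18667.0$)
$- o = \left(-1\right) \frac{448007}{24} = - \frac{448007}{24}$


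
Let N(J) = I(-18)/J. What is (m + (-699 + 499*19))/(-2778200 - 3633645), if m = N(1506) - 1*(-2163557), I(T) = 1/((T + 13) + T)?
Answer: -75245478281/222093487110 ≈ -0.33880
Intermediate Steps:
I(T) = 1/(13 + 2*T) (I(T) = 1/((13 + T) + T) = 1/(13 + 2*T))
N(J) = -1/(23*J) (N(J) = 1/((13 + 2*(-18))*J) = 1/((13 - 36)*J) = 1/((-23)*J) = -1/(23*J))
m = 74941287365/34638 (m = -1/23/1506 - 1*(-2163557) = -1/23*1/1506 + 2163557 = -1/34638 + 2163557 = 74941287365/34638 ≈ 2.1636e+6)
(m + (-699 + 499*19))/(-2778200 - 3633645) = (74941287365/34638 + (-699 + 499*19))/(-2778200 - 3633645) = (74941287365/34638 + (-699 + 9481))/(-6411845) = (74941287365/34638 + 8782)*(-1/6411845) = (75245478281/34638)*(-1/6411845) = -75245478281/222093487110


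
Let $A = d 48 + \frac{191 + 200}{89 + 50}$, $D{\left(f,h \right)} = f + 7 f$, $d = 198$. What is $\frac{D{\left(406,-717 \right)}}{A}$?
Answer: $\frac{451472}{1321447} \approx 0.34165$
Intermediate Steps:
$D{\left(f,h \right)} = 8 f$
$A = \frac{1321447}{139}$ ($A = 198 \cdot 48 + \frac{191 + 200}{89 + 50} = 9504 + \frac{391}{139} = \frac{1321447}{139} \approx 9506.8$)
$\frac{D{\left(406,-717 \right)}}{A} = \frac{8 \cdot 406}{\frac{1321447}{139}} = 3248 \cdot \frac{139}{1321447} = \frac{451472}{1321447}$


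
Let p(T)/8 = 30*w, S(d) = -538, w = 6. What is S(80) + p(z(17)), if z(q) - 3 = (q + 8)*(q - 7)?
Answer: 902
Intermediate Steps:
z(q) = 3 + (-7 + q)*(8 + q) (z(q) = 3 + (q + 8)*(q - 7) = 3 + (8 + q)*(-7 + q) = 3 + (-7 + q)*(8 + q))
p(T) = 1440 (p(T) = 8*(30*6) = 8*180 = 1440)
S(80) + p(z(17)) = -538 + 1440 = 902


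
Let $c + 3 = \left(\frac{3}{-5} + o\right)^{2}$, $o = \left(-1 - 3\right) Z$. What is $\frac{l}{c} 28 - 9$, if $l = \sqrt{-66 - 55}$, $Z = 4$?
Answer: $-9 + \frac{3850 i}{3407} \approx -9.0 + 1.13 i$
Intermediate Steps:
$l = 11 i$ ($l = \sqrt{-121} = 11 i \approx 11.0 i$)
$o = -16$ ($o = \left(-1 - 3\right) 4 = \left(-4\right) 4 = -16$)
$c = \frac{6814}{25}$ ($c = -3 + \left(\frac{3}{-5} - 16\right)^{2} = -3 + \left(3 \left(- \frac{1}{5}\right) - 16\right)^{2} = -3 + \left(- \frac{3}{5} - 16\right)^{2} = -3 + \left(- \frac{83}{5}\right)^{2} = -3 + \frac{6889}{25} = \frac{6814}{25} \approx 272.56$)
$\frac{l}{c} 28 - 9 = \frac{11 i}{\frac{6814}{25}} \cdot 28 - 9 = 11 i \frac{25}{6814} \cdot 28 - 9 = \frac{275 i}{6814} \cdot 28 - 9 = \frac{3850 i}{3407} - 9 = -9 + \frac{3850 i}{3407}$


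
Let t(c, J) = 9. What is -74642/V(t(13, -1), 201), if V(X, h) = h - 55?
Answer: -37321/73 ≈ -511.25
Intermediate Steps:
V(X, h) = -55 + h
-74642/V(t(13, -1), 201) = -74642/(-55 + 201) = -74642/146 = -74642*1/146 = -37321/73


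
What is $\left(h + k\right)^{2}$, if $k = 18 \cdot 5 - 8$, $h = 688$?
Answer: $592900$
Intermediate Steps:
$k = 82$ ($k = 90 - 8 = 82$)
$\left(h + k\right)^{2} = \left(688 + 82\right)^{2} = 770^{2} = 592900$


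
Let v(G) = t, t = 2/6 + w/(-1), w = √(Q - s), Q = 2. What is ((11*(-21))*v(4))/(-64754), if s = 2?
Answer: 77/64754 ≈ 0.0011891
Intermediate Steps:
w = 0 (w = √(2 - 1*2) = √(2 - 2) = √0 = 0)
t = ⅓ (t = 2/6 + 0/(-1) = 2*(⅙) + 0*(-1) = ⅓ + 0 = ⅓ ≈ 0.33333)
v(G) = ⅓
((11*(-21))*v(4))/(-64754) = ((11*(-21))*(⅓))/(-64754) = -231*⅓*(-1/64754) = -77*(-1/64754) = 77/64754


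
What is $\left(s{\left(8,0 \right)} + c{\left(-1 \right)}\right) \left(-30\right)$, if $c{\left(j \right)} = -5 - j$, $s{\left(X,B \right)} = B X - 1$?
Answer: $150$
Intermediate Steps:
$s{\left(X,B \right)} = -1 + B X$
$\left(s{\left(8,0 \right)} + c{\left(-1 \right)}\right) \left(-30\right) = \left(\left(-1 + 0 \cdot 8\right) - 4\right) \left(-30\right) = \left(\left(-1 + 0\right) + \left(-5 + 1\right)\right) \left(-30\right) = \left(-1 - 4\right) \left(-30\right) = \left(-5\right) \left(-30\right) = 150$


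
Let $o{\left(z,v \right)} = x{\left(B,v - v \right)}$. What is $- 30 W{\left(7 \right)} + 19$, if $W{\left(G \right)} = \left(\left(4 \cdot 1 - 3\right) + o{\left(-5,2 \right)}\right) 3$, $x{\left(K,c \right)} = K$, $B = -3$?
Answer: $199$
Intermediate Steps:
$o{\left(z,v \right)} = -3$
$W{\left(G \right)} = -6$ ($W{\left(G \right)} = \left(\left(4 \cdot 1 - 3\right) - 3\right) 3 = \left(\left(4 - 3\right) - 3\right) 3 = \left(1 - 3\right) 3 = \left(-2\right) 3 = -6$)
$- 30 W{\left(7 \right)} + 19 = \left(-30\right) \left(-6\right) + 19 = 180 + 19 = 199$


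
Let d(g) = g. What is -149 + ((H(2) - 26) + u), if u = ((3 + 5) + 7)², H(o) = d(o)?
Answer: 52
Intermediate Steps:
H(o) = o
u = 225 (u = (8 + 7)² = 15² = 225)
-149 + ((H(2) - 26) + u) = -149 + ((2 - 26) + 225) = -149 + (-24 + 225) = -149 + 201 = 52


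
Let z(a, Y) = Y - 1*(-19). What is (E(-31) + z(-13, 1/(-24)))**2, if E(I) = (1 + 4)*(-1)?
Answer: 112225/576 ≈ 194.83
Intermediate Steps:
E(I) = -5 (E(I) = 5*(-1) = -5)
z(a, Y) = 19 + Y (z(a, Y) = Y + 19 = 19 + Y)
(E(-31) + z(-13, 1/(-24)))**2 = (-5 + (19 + 1/(-24)))**2 = (-5 + (19 - 1/24))**2 = (-5 + 455/24)**2 = (335/24)**2 = 112225/576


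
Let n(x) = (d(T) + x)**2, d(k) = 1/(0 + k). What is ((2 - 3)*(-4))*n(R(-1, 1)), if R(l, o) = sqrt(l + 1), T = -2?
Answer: 1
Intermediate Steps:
d(k) = 1/k
R(l, o) = sqrt(1 + l)
n(x) = (-1/2 + x)**2 (n(x) = (1/(-2) + x)**2 = (-1/2 + x)**2)
((2 - 3)*(-4))*n(R(-1, 1)) = ((2 - 3)*(-4))*((-1 + 2*sqrt(1 - 1))**2/4) = (-1*(-4))*((-1 + 2*sqrt(0))**2/4) = 4*((-1 + 2*0)**2/4) = 4*((-1 + 0)**2/4) = 4*((1/4)*(-1)**2) = 4*((1/4)*1) = 4*(1/4) = 1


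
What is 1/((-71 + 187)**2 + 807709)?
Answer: 1/821165 ≈ 1.2178e-6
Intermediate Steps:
1/((-71 + 187)**2 + 807709) = 1/(116**2 + 807709) = 1/(13456 + 807709) = 1/821165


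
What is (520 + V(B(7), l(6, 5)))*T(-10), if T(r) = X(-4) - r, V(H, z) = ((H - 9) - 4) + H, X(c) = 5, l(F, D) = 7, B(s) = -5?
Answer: 7455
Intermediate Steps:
V(H, z) = -13 + 2*H (V(H, z) = ((-9 + H) - 4) + H = (-13 + H) + H = -13 + 2*H)
T(r) = 5 - r
(520 + V(B(7), l(6, 5)))*T(-10) = (520 + (-13 + 2*(-5)))*(5 - 1*(-10)) = (520 + (-13 - 10))*(5 + 10) = (520 - 23)*15 = 497*15 = 7455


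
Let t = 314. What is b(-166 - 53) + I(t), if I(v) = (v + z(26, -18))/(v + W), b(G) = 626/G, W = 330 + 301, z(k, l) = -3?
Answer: -174487/68985 ≈ -2.5293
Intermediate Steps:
W = 631
I(v) = (-3 + v)/(631 + v) (I(v) = (v - 3)/(v + 631) = (-3 + v)/(631 + v))
b(-166 - 53) + I(t) = 626/(-166 - 53) + (-3 + 314)/(631 + 314) = 626/(-219) + 311/945 = 626*(-1/219) + (1/945)*311 = -626/219 + 311/945 = -174487/68985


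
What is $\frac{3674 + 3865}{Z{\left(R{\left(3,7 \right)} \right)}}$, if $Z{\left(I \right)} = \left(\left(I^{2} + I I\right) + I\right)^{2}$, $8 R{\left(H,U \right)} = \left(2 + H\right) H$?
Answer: $\frac{2573312}{27075} \approx 95.044$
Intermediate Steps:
$R{\left(H,U \right)} = \frac{H \left(2 + H\right)}{8}$ ($R{\left(H,U \right)} = \frac{\left(2 + H\right) H}{8} = \frac{H \left(2 + H\right)}{8}$)
$Z{\left(I \right)} = \left(I + 2 I^{2}\right)^{2}$ ($Z{\left(I \right)} = \left(\left(I^{2} + I^{2}\right) + I\right)^{2} = \left(2 I^{2} + I\right)^{2} = \left(I + 2 I^{2}\right)^{2}$)
$\frac{3674 + 3865}{Z{\left(R{\left(3,7 \right)} \right)}} = \frac{3674 + 3865}{\left(\frac{1}{8} \cdot 3 \left(2 + 3\right)\right)^{2} \left(1 + 2 \cdot \frac{1}{8} \cdot 3 \left(2 + 3\right)\right)^{2}} = \frac{7539}{\left(\frac{1}{8} \cdot 3 \cdot 5\right)^{2} \left(1 + 2 \cdot \frac{1}{8} \cdot 3 \cdot 5\right)^{2}} = \frac{7539}{\left(\frac{15}{8}\right)^{2} \left(1 + 2 \cdot \frac{15}{8}\right)^{2}} = \frac{7539}{\frac{225}{64} \left(1 + \frac{15}{4}\right)^{2}} = \frac{7539}{\frac{225}{64} \left(\frac{19}{4}\right)^{2}} = \frac{7539}{\frac{225}{64} \cdot \frac{361}{16}} = \frac{7539}{\frac{81225}{1024}} = 7539 \cdot \frac{1024}{81225} = \frac{2573312}{27075}$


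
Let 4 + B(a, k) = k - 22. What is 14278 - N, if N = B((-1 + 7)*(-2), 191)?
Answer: 14113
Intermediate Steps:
B(a, k) = -26 + k (B(a, k) = -4 + (k - 22) = -4 + (-22 + k) = -26 + k)
N = 165 (N = -26 + 191 = 165)
14278 - N = 14278 - 1*165 = 14278 - 165 = 14113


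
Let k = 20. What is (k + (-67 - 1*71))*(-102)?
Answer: 12036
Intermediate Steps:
(k + (-67 - 1*71))*(-102) = (20 + (-67 - 1*71))*(-102) = (20 + (-67 - 71))*(-102) = (20 - 138)*(-102) = -118*(-102) = 12036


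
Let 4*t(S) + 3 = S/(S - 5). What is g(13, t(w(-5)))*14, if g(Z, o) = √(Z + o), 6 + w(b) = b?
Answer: 7*√795/4 ≈ 49.343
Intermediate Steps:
w(b) = -6 + b
t(S) = -¾ + S/(4*(-5 + S)) (t(S) = -¾ + (S/(S - 5))/4 = -¾ + (S/(-5 + S))/4 = -¾ + S/(4*(-5 + S)))
g(13, t(w(-5)))*14 = √(13 + (15 - 2*(-6 - 5))/(4*(-5 + (-6 - 5))))*14 = √(13 + (15 - 2*(-11))/(4*(-5 - 11)))*14 = √(13 + (¼)*(15 + 22)/(-16))*14 = √(13 + (¼)*(-1/16)*37)*14 = √(13 - 37/64)*14 = √(795/64)*14 = (√795/8)*14 = 7*√795/4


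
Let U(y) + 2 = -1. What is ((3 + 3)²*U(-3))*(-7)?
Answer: 756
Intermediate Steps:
U(y) = -3 (U(y) = -2 - 1 = -3)
((3 + 3)²*U(-3))*(-7) = ((3 + 3)²*(-3))*(-7) = (6²*(-3))*(-7) = (36*(-3))*(-7) = -108*(-7) = 756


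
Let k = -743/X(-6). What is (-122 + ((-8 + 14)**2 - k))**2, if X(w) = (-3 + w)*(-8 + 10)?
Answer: 5248681/324 ≈ 16200.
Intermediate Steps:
X(w) = -6 + 2*w (X(w) = (-3 + w)*2 = -6 + 2*w)
k = 743/18 (k = -743/(-6 + 2*(-6)) = -743/(-6 - 12) = -743/(-18) = -743*(-1/18) = 743/18 ≈ 41.278)
(-122 + ((-8 + 14)**2 - k))**2 = (-122 + ((-8 + 14)**2 - 1*743/18))**2 = (-122 + (6**2 - 743/18))**2 = (-122 + (36 - 743/18))**2 = (-122 - 95/18)**2 = (-2291/18)**2 = 5248681/324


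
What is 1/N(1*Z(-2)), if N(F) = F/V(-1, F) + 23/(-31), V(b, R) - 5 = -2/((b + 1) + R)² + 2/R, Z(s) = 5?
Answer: 4123/816 ≈ 5.0527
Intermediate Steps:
V(b, R) = 5 - 2/(1 + R + b)² + 2/R (V(b, R) = 5 + (-2/((b + 1) + R)² + 2/R) = 5 + (-2/((1 + b) + R)² + 2/R) = 5 + (-2/(1 + R + b)² + 2/R) = 5 - 2/(1 + R + b)² + 2/R)
N(F) = -23/31 + F/(5 - 2/F² + 2/F) (N(F) = F/(5 - 2/(1 + F - 1)² + 2/F) + 23/(-31) = F/(5 - 2/F² + 2/F) + 23*(-1/31) = F/(5 - 2/F² + 2/F) - 23/31 = -23/31 + F/(5 - 2/F² + 2/F))
1/N(1*Z(-2)) = 1/((46 - 115*(1*5)² - 46*5 + 31*(1*5)³)/(31*(-2 + 2*(1*5) + 5*(1*5)²))) = 1/((46 - 115*5² - 46*5 + 31*5³)/(31*(-2 + 2*5 + 5*5²))) = 1/((46 - 115*25 - 230 + 31*125)/(31*(-2 + 10 + 5*25))) = 1/((46 - 2875 - 230 + 3875)/(31*(-2 + 10 + 125))) = 1/((1/31)*816/133) = 1/((1/31)*(1/133)*816) = 1/(816/4123) = 4123/816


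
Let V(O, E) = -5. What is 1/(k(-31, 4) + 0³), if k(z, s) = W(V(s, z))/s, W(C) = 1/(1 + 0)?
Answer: 4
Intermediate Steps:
W(C) = 1 (W(C) = 1/1 = 1)
k(z, s) = 1/s
1/(k(-31, 4) + 0³) = 1/(1/4 + 0³) = 1/(¼ + 0) = 1/(¼) = 4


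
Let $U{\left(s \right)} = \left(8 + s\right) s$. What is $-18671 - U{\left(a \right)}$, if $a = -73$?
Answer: $-23416$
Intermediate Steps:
$U{\left(s \right)} = s \left(8 + s\right)$
$-18671 - U{\left(a \right)} = -18671 - - 73 \left(8 - 73\right) = -18671 - \left(-73\right) \left(-65\right) = -18671 - 4745 = -23416$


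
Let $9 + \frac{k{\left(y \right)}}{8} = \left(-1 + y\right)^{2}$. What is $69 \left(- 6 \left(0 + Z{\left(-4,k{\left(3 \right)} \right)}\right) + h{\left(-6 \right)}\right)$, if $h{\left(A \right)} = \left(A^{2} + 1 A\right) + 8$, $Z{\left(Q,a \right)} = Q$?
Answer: $4278$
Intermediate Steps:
$k{\left(y \right)} = -72 + 8 \left(-1 + y\right)^{2}$
$h{\left(A \right)} = 8 + A + A^{2}$ ($h{\left(A \right)} = \left(A^{2} + A\right) + 8 = \left(A + A^{2}\right) + 8 = 8 + A + A^{2}$)
$69 \left(- 6 \left(0 + Z{\left(-4,k{\left(3 \right)} \right)}\right) + h{\left(-6 \right)}\right) = 69 \left(- 6 \left(0 - 4\right) + \left(8 - 6 + \left(-6\right)^{2}\right)\right) = 69 \left(\left(-6\right) \left(-4\right) + \left(8 - 6 + 36\right)\right) = 69 \left(24 + 38\right) = 69 \cdot 62 = 4278$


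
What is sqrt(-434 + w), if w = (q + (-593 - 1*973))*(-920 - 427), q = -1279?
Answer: sqrt(3831781) ≈ 1957.5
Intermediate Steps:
w = 3832215 (w = (-1279 + (-593 - 1*973))*(-920 - 427) = (-1279 + (-593 - 973))*(-1347) = (-1279 - 1566)*(-1347) = -2845*(-1347) = 3832215)
sqrt(-434 + w) = sqrt(-434 + 3832215) = sqrt(3831781)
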